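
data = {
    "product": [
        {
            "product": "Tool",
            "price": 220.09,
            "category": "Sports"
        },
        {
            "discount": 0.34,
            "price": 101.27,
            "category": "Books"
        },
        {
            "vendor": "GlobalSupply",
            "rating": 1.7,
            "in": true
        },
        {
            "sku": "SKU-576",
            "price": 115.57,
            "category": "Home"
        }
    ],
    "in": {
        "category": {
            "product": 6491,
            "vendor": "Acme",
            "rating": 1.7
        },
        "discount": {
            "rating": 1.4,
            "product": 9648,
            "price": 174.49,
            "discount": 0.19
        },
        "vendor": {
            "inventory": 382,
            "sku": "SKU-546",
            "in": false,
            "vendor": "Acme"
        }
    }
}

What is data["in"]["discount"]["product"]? 9648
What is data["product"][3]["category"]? "Home"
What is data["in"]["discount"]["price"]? 174.49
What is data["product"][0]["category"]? "Sports"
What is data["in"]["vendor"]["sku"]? "SKU-546"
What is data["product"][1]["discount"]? 0.34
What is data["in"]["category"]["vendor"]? "Acme"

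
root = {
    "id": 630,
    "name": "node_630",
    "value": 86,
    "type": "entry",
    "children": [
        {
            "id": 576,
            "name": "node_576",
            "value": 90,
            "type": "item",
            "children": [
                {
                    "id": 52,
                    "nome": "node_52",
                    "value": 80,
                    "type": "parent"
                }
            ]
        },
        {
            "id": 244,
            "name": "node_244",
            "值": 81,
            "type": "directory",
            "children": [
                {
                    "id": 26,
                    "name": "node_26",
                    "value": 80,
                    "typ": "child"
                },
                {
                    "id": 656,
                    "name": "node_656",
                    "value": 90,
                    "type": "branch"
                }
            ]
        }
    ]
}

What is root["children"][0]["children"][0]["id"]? 52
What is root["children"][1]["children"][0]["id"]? 26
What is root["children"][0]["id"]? 576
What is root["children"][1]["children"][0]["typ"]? "child"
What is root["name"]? "node_630"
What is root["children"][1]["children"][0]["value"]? 80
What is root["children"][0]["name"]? "node_576"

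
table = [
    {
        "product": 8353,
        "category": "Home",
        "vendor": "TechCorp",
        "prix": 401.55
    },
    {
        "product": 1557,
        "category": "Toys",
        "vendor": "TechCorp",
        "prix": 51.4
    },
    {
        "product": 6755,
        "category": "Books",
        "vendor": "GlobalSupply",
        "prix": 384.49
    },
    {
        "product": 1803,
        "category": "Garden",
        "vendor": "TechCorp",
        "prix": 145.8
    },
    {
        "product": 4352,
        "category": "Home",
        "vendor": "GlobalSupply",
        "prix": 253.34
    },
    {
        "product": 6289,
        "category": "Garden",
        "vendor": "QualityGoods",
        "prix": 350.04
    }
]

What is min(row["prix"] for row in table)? 51.4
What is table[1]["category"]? "Toys"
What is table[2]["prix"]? 384.49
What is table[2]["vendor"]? "GlobalSupply"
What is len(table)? 6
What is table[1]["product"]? 1557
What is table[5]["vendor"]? "QualityGoods"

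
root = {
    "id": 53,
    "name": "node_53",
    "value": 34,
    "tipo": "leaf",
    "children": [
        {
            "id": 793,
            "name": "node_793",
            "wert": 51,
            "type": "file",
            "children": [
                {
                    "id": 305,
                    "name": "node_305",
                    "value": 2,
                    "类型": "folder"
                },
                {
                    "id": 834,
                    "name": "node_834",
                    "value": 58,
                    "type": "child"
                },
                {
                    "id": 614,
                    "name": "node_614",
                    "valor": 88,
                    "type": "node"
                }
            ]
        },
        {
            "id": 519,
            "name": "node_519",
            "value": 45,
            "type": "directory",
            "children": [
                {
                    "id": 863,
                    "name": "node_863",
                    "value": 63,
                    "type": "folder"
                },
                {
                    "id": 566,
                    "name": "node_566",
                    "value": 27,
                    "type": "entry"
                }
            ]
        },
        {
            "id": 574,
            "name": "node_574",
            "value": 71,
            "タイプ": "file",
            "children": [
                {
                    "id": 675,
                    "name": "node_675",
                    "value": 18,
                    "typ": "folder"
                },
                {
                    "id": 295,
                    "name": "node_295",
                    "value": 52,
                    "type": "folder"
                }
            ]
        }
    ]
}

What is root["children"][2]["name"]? "node_574"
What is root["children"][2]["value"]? 71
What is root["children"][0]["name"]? "node_793"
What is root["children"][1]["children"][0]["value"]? 63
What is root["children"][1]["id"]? 519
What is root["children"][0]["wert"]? 51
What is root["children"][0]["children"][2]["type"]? "node"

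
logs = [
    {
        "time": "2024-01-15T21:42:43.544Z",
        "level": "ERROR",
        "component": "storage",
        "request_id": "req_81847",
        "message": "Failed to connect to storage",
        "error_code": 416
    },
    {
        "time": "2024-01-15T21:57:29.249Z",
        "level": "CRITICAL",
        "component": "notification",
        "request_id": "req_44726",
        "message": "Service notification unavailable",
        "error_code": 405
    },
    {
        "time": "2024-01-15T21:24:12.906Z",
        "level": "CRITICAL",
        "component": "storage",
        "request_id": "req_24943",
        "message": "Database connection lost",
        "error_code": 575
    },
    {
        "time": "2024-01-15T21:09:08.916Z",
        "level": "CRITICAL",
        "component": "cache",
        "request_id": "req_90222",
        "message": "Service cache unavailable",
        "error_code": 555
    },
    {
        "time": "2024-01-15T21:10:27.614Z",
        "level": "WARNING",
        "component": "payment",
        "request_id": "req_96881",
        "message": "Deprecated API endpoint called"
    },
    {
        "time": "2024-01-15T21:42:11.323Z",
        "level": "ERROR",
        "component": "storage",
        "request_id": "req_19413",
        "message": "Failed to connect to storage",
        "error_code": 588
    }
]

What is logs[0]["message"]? "Failed to connect to storage"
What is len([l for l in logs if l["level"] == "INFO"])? 0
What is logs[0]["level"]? "ERROR"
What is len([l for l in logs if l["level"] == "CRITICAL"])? 3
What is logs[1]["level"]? "CRITICAL"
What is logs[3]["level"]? "CRITICAL"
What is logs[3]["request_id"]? "req_90222"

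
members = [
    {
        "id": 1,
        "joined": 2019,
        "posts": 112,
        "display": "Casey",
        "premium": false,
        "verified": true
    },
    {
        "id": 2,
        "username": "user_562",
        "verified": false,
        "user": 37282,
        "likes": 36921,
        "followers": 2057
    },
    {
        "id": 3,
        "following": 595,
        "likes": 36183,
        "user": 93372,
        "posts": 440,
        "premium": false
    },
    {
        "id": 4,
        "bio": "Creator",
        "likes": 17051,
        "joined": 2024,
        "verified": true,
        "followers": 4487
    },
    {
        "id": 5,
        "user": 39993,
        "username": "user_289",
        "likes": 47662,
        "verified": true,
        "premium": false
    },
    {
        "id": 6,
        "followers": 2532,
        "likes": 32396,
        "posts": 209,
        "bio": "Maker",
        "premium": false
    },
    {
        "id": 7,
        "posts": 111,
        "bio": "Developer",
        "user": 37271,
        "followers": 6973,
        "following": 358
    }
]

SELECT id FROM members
[1, 2, 3, 4, 5, 6, 7]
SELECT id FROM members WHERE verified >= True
[1, 4, 5]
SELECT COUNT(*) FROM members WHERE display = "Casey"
1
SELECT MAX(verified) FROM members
True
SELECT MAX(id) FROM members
7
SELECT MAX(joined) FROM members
2024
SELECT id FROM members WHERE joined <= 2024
[1, 4]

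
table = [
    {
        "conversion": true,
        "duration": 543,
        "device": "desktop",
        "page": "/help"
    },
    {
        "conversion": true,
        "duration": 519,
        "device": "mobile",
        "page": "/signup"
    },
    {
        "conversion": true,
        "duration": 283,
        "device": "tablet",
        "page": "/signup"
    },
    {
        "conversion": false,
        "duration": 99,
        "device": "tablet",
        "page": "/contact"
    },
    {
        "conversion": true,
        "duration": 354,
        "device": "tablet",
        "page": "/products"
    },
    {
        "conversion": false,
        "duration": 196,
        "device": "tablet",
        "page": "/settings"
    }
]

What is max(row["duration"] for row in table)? 543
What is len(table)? 6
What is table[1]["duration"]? 519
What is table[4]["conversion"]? True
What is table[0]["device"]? "desktop"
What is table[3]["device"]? "tablet"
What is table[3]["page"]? "/contact"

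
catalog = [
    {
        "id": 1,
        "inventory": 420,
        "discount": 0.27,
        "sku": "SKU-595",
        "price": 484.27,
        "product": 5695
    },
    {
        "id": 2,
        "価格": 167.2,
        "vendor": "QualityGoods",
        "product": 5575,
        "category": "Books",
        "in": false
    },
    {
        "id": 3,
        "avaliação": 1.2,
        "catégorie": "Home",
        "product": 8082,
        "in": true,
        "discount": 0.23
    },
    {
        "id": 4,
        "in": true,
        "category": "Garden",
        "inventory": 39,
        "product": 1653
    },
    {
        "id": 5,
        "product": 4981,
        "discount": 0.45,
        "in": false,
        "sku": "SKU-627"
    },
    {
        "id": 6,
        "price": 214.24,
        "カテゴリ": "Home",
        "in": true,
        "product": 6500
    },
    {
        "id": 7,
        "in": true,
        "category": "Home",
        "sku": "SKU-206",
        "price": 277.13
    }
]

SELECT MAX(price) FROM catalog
484.27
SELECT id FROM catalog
[1, 2, 3, 4, 5, 6, 7]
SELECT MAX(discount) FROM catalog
0.45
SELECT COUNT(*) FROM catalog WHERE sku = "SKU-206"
1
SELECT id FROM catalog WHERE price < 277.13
[6]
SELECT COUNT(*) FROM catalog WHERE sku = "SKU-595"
1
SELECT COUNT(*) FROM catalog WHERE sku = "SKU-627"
1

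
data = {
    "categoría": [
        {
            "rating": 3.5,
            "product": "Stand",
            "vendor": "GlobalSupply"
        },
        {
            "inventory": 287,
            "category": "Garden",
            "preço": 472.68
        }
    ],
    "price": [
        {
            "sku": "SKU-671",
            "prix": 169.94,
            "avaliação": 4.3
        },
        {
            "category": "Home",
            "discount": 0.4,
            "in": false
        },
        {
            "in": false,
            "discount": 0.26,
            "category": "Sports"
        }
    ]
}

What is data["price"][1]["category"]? "Home"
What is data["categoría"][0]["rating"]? 3.5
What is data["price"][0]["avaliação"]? 4.3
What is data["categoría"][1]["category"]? "Garden"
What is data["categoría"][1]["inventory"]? 287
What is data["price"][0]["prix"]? 169.94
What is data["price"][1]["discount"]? 0.4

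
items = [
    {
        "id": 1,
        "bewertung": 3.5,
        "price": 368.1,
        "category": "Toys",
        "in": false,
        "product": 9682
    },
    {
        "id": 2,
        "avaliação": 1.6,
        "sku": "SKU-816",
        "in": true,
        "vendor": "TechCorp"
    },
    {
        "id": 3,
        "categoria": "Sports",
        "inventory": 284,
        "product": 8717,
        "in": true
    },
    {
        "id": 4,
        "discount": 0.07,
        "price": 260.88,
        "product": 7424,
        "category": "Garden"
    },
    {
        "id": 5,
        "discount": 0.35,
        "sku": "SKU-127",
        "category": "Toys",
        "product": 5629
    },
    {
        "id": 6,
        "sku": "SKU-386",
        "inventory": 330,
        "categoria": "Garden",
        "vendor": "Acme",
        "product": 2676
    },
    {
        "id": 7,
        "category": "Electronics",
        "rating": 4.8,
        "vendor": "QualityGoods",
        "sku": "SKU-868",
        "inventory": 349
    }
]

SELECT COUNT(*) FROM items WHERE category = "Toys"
2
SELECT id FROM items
[1, 2, 3, 4, 5, 6, 7]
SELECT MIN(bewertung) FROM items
3.5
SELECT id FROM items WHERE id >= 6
[6, 7]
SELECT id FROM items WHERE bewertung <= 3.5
[1]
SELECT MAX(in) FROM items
True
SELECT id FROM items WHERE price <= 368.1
[1, 4]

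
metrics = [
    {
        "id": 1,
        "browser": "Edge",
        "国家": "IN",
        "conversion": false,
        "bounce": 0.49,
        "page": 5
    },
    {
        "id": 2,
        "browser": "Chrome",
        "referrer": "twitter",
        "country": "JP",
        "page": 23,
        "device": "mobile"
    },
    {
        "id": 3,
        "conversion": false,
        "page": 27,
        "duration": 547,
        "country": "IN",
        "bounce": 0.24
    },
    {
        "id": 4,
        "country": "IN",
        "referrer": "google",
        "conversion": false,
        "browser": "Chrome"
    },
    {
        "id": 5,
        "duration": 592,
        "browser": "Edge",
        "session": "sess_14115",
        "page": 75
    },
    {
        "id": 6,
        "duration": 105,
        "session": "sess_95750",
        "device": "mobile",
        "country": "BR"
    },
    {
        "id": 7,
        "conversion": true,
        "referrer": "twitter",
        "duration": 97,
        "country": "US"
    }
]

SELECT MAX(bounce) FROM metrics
0.49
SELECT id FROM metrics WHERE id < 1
[]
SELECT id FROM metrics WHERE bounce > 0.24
[1]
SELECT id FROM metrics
[1, 2, 3, 4, 5, 6, 7]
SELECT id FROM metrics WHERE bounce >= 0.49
[1]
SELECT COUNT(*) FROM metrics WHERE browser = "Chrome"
2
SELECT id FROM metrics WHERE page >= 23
[2, 3, 5]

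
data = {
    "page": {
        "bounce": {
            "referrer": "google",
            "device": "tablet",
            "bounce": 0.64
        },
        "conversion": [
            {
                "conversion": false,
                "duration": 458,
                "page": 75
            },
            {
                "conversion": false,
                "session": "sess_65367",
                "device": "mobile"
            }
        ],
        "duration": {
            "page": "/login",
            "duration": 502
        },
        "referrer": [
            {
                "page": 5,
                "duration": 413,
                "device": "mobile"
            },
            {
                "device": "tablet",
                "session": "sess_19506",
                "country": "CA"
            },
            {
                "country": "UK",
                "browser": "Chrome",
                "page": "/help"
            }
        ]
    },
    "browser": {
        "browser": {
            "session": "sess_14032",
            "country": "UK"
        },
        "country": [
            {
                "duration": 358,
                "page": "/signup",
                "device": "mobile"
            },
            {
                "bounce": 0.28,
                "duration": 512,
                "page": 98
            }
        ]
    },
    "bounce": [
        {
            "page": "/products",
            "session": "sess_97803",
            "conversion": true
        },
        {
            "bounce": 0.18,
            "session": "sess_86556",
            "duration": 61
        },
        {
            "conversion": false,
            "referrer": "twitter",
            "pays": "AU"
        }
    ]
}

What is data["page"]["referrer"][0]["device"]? "mobile"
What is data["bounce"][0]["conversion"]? True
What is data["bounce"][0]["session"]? "sess_97803"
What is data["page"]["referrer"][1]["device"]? "tablet"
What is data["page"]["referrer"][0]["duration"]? 413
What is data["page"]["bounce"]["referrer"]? "google"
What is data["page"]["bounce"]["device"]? "tablet"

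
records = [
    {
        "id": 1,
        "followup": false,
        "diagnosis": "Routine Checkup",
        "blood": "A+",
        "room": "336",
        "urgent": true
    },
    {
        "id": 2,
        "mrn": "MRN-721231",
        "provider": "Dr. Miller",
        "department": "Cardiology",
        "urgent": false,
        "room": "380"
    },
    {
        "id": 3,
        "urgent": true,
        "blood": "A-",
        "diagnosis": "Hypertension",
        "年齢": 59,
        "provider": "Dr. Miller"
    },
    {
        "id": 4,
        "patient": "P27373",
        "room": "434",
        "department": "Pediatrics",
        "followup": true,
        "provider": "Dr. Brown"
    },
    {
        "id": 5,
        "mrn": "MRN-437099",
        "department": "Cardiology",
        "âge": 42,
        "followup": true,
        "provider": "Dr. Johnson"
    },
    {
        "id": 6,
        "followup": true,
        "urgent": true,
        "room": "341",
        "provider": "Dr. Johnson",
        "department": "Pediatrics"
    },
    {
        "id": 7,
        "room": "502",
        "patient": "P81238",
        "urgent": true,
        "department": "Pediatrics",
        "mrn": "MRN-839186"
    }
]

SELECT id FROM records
[1, 2, 3, 4, 5, 6, 7]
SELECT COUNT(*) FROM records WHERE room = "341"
1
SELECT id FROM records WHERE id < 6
[1, 2, 3, 4, 5]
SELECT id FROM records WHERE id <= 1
[1]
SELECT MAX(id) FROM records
7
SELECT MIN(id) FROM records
1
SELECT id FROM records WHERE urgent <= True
[1, 2, 3, 6, 7]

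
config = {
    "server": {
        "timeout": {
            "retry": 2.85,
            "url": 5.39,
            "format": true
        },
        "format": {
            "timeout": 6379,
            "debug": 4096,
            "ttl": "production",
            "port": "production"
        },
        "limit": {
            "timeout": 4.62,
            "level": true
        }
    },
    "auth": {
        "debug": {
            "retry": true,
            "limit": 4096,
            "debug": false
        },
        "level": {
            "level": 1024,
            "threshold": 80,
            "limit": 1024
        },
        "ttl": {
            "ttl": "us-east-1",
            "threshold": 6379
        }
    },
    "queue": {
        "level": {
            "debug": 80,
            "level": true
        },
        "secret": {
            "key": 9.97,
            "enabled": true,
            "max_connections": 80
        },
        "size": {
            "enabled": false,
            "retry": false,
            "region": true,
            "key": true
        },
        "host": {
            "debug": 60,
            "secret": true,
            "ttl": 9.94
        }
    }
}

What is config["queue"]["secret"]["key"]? 9.97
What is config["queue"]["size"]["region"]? True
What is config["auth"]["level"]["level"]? 1024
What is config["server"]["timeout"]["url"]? 5.39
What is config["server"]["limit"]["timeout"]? 4.62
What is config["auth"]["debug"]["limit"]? 4096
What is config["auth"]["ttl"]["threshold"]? 6379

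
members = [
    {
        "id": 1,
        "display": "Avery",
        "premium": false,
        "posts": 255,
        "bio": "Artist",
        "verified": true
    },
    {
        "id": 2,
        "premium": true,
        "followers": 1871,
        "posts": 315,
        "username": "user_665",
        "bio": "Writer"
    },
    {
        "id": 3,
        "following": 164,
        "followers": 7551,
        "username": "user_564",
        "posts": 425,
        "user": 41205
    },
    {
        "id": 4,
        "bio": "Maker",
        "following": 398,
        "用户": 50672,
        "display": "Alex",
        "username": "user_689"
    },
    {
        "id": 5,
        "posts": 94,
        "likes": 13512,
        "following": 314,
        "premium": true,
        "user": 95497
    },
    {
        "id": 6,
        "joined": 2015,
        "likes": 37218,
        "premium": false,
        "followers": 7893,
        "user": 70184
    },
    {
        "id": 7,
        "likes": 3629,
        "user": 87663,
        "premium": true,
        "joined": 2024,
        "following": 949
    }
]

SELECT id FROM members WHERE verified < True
[]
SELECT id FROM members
[1, 2, 3, 4, 5, 6, 7]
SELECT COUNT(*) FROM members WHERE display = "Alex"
1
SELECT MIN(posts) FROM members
94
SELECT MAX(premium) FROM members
True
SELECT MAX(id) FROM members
7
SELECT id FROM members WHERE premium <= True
[1, 2, 5, 6, 7]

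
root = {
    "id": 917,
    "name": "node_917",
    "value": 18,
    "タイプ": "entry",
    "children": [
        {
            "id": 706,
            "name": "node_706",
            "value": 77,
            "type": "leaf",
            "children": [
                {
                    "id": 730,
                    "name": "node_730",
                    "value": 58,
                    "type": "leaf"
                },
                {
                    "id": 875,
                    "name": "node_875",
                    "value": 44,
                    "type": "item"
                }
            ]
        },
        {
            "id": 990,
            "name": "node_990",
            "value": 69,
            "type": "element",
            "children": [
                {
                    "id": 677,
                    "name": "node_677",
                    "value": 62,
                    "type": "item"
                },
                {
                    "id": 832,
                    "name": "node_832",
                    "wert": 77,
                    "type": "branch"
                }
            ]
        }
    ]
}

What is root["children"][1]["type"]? "element"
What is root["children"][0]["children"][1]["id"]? 875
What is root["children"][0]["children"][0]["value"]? 58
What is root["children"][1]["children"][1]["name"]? "node_832"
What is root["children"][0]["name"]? "node_706"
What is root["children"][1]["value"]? 69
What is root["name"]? "node_917"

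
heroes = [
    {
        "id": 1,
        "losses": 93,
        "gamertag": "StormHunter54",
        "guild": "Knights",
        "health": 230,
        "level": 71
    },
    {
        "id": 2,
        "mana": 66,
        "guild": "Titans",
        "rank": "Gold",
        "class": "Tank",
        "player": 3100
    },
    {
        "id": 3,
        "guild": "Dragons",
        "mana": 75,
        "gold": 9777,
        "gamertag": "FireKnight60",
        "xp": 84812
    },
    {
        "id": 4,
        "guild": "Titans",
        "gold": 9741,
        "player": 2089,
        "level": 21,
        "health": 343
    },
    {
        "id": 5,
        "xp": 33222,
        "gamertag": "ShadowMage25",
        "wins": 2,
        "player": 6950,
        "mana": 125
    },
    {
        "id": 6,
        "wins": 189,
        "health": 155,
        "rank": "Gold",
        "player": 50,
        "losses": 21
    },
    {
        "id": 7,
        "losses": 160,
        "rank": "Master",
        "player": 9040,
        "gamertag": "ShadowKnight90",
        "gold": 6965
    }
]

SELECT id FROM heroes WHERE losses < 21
[]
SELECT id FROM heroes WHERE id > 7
[]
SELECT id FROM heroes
[1, 2, 3, 4, 5, 6, 7]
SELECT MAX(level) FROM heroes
71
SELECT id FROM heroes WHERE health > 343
[]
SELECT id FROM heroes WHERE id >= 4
[4, 5, 6, 7]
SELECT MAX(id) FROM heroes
7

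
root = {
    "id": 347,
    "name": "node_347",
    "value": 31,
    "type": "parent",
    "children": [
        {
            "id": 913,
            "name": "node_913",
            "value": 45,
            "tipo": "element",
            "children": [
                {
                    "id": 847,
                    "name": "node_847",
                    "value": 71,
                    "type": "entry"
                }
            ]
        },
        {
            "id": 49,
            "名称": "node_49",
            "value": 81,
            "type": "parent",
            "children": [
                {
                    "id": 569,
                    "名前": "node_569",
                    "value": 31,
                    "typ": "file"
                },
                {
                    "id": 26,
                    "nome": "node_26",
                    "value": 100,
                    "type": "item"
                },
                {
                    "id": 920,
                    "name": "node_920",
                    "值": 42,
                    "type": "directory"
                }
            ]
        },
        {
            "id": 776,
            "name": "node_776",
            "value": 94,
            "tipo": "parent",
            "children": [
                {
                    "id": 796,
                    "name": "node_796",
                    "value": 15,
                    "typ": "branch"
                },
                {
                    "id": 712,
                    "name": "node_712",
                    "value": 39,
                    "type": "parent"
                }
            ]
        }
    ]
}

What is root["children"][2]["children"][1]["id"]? 712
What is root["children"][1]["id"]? 49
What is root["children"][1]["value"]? 81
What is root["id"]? 347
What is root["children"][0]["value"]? 45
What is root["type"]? "parent"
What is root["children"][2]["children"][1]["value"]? 39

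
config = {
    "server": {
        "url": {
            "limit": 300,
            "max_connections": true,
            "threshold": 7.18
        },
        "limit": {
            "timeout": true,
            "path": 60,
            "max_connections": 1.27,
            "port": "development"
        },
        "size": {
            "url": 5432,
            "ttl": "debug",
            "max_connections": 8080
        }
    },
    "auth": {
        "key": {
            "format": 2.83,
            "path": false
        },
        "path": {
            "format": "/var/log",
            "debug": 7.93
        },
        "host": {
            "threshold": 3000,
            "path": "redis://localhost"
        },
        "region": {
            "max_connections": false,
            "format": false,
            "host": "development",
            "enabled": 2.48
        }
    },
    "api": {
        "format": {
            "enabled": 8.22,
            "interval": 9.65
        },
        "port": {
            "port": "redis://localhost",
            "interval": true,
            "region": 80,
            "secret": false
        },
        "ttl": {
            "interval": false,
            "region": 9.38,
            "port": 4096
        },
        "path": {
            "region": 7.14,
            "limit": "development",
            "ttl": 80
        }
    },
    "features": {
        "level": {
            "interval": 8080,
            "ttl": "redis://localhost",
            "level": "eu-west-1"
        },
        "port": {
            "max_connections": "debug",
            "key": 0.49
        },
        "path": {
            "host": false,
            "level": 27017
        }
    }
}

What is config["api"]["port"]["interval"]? True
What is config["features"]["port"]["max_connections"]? "debug"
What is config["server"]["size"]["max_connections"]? 8080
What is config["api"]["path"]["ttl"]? 80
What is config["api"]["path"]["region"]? 7.14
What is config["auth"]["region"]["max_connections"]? False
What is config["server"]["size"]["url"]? 5432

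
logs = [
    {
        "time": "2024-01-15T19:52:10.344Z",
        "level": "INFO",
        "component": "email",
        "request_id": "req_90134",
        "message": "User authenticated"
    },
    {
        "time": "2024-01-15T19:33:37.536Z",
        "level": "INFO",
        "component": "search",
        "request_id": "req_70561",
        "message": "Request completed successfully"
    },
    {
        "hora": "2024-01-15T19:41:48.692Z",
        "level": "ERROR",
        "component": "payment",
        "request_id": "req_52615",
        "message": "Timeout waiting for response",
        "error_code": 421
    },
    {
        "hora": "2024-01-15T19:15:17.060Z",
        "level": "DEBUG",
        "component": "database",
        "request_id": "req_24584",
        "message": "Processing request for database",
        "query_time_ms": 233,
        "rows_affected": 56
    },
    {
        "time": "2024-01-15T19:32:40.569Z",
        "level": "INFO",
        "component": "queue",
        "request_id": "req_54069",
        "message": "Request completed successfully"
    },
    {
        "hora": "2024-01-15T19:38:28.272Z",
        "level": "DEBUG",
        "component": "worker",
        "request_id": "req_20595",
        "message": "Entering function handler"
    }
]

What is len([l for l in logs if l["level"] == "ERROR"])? 1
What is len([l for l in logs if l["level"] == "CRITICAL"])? 0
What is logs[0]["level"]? "INFO"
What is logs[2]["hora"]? "2024-01-15T19:41:48.692Z"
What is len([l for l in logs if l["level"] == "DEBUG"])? 2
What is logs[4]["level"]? "INFO"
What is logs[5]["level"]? "DEBUG"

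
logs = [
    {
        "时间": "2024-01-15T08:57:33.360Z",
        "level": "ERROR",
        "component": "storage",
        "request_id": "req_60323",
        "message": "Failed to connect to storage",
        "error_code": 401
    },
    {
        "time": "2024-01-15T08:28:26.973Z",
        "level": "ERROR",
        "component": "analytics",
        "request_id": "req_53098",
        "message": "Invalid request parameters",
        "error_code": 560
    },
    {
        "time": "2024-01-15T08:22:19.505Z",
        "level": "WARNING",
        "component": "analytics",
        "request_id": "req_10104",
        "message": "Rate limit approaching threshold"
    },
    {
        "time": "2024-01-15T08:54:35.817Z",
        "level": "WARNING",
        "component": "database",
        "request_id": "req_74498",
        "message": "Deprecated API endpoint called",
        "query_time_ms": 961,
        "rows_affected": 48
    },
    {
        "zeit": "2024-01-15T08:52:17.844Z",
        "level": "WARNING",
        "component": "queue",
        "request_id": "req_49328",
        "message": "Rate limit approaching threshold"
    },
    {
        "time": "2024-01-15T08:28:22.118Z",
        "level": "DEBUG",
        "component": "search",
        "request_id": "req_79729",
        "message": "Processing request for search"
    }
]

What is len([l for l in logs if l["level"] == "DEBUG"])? 1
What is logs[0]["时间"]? "2024-01-15T08:57:33.360Z"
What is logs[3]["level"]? "WARNING"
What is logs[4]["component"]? "queue"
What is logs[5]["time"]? "2024-01-15T08:28:22.118Z"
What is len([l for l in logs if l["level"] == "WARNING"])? 3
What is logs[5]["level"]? "DEBUG"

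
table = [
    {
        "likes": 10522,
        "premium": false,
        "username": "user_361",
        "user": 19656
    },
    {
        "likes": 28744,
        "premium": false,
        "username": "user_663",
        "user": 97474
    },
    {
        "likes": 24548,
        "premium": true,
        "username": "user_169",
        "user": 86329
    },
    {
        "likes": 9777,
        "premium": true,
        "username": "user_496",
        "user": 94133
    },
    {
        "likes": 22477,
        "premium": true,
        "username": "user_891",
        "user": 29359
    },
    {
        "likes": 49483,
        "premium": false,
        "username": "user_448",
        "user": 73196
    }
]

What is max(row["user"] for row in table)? 97474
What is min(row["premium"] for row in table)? False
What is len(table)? 6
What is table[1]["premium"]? False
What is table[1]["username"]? "user_663"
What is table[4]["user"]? 29359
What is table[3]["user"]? 94133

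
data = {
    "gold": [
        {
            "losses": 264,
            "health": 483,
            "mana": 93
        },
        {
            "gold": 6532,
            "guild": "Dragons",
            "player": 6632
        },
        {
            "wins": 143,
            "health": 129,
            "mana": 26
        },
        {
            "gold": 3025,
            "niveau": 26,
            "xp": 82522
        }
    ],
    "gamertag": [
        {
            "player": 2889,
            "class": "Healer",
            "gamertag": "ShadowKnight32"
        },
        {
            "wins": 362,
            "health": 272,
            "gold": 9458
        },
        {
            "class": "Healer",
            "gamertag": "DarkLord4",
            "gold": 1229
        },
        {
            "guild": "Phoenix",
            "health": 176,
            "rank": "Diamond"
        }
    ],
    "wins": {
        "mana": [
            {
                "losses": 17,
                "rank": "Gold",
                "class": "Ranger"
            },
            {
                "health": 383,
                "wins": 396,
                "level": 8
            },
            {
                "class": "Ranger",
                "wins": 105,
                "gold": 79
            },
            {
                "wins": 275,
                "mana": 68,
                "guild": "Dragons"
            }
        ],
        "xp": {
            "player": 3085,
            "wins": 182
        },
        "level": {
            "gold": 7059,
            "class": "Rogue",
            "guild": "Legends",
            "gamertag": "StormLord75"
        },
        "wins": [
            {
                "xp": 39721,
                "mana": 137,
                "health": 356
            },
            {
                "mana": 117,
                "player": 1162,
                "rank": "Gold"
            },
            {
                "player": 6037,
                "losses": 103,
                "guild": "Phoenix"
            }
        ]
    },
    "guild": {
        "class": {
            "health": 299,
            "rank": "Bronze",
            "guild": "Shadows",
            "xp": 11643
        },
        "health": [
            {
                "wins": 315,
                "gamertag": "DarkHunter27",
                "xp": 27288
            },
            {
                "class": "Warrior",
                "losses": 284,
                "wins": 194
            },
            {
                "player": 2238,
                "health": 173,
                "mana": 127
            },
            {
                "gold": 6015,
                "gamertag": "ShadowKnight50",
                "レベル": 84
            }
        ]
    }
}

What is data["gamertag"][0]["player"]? 2889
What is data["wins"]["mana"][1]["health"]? 383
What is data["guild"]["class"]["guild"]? "Shadows"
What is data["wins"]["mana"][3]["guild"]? "Dragons"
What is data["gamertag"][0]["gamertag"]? "ShadowKnight32"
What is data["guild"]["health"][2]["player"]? 2238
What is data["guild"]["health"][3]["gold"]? 6015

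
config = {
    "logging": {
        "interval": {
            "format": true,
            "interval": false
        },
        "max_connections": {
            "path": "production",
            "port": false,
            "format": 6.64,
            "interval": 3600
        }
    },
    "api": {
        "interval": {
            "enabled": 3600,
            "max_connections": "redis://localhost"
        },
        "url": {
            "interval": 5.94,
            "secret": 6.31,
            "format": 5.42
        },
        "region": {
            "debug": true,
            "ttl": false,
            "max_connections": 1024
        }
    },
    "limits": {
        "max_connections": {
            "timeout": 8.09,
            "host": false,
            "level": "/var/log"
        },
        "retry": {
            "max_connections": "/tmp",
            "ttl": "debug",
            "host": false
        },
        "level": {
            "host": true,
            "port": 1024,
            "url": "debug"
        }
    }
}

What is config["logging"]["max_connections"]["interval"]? 3600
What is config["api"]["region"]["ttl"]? False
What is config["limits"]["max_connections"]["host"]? False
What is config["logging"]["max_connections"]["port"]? False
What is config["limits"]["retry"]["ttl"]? "debug"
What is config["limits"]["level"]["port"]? 1024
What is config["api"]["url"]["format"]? 5.42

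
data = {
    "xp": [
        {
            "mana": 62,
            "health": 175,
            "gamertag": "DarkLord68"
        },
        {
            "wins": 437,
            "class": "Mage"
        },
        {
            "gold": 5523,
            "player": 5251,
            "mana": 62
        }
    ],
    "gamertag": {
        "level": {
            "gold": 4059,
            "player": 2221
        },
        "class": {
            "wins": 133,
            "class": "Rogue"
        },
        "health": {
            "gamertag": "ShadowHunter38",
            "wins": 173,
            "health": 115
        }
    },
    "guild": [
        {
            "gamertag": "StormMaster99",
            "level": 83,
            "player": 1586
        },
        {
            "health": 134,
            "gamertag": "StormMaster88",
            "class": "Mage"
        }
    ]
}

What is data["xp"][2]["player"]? 5251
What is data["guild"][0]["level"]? 83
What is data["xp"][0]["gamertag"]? "DarkLord68"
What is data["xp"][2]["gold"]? 5523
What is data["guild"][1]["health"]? 134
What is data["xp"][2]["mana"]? 62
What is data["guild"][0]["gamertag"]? "StormMaster99"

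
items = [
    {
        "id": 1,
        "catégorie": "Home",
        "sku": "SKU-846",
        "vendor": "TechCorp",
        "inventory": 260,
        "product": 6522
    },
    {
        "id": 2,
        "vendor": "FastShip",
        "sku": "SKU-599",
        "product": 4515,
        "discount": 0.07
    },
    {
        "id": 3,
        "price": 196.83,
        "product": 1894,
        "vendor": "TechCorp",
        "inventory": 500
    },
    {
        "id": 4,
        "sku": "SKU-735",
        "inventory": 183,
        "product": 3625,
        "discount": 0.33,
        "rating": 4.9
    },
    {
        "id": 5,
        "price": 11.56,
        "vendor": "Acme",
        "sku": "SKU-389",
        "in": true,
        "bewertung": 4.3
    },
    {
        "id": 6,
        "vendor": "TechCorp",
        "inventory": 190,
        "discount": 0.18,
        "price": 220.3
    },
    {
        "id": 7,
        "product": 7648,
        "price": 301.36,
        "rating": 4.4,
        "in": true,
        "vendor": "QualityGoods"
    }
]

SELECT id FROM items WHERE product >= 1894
[1, 2, 3, 4, 7]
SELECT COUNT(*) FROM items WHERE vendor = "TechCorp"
3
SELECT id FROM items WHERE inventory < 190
[4]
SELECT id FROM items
[1, 2, 3, 4, 5, 6, 7]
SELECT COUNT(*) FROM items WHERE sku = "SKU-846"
1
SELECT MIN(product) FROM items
1894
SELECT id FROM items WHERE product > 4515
[1, 7]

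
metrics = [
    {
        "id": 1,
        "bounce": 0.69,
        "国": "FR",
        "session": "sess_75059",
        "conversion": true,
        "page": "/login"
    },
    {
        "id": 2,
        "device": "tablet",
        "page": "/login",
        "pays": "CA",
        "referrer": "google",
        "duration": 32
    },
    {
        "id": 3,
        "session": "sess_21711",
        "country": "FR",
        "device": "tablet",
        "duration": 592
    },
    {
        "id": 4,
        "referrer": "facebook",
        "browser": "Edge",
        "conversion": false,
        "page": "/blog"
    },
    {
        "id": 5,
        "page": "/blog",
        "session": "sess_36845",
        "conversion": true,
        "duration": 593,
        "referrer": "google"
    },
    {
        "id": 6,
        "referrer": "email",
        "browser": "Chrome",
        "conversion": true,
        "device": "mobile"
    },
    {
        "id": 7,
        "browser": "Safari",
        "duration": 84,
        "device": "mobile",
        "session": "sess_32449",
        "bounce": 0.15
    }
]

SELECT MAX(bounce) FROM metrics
0.69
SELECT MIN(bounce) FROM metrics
0.15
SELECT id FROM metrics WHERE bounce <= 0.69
[1, 7]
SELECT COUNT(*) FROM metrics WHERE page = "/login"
2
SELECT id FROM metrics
[1, 2, 3, 4, 5, 6, 7]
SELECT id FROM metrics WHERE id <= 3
[1, 2, 3]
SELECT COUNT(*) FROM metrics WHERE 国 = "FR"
1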